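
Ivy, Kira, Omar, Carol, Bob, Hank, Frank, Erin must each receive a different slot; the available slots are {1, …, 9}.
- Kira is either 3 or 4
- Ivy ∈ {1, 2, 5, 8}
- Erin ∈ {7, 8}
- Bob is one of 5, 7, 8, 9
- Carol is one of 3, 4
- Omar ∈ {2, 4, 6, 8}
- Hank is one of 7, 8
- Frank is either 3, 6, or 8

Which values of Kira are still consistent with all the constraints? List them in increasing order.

3, 4

The 2 variables Kira and Carol are confined to {3, 4}, which locks those values in; drop them from Omar, Frank.
Hank and Erin share exactly the 2 values {7, 8}; by pigeonhole those values go to them, so strike 7, 8 from Ivy, Omar, Bob, Frank.
Frank's domain is down to {6}, so Frank = 6. Remove 6 from Omar.
Omar's domain is down to {2}, so Omar = 2. So Ivy can't be 2.
No further eliminations apply; Kira can still be any of 3, 4.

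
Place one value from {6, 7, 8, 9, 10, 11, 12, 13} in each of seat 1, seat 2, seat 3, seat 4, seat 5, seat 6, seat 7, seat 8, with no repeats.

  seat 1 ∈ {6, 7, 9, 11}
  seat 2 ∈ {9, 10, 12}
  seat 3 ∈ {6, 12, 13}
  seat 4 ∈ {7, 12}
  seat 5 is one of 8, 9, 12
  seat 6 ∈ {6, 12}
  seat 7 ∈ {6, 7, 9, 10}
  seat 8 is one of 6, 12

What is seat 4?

Among the 8 variables, 8 fits only seat 5 (and all 8 values in {6, 7, 8, 9, 10, 11, 12, 13} must be used), so seat 5 = 8.
The 7 still-open variables together cover exactly {6, 7, 9, 10, 11, 12, 13} — 7 values for 7 variables — and 11 appears only in seat 1's list, so seat 1 = 11.
Among the 6 still-open variables, 13 fits only seat 3 (and all 6 values in {6, 7, 9, 10, 12, 13} must be used), so seat 3 = 13.
seat 6 and seat 8 share exactly the 2 values {6, 12}; by pigeonhole those values go to them, so strike 6, 12 from seat 2, seat 4, seat 7.
So seat 4 = 7.

7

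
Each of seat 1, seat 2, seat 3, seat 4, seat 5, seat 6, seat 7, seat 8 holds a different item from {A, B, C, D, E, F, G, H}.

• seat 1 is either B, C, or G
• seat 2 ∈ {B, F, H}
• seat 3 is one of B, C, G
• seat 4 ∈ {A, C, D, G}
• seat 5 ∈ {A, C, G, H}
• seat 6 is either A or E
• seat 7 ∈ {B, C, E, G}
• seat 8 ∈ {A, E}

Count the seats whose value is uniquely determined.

Among the 8 variables, D fits only seat 4 (and all 8 values in {A, B, C, D, E, F, G, H} must be used), so seat 4 = D.
Among the 7 still-open variables, F fits only seat 2 (and all 7 values in {A, B, C, E, F, G, H} must be used), so seat 2 = F.
The 6 still-open variables draw from only 6 values {A, B, C, E, G, H}, so each is used; only seat 5 can be H, hence seat 5 = H.
The 2 variables seat 6 and seat 8 are confined to {A, E}, which locks those values in; drop them from seat 7.
Determined: seat 2=F, seat 4=D, seat 5=H. The other seats each still have more than one consistent value. That makes 3.

3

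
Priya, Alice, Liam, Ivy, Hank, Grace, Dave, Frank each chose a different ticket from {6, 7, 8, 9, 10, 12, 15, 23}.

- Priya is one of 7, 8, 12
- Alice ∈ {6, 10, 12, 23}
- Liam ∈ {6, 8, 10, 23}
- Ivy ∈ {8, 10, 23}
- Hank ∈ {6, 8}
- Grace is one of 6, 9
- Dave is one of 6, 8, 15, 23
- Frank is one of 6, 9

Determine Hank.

8

The 8 variables draw from only 8 values {6, 7, 8, 9, 10, 12, 15, 23}, so each is used; only Priya can be 7, hence Priya = 7.
The 7 still-open variables draw from only 7 values {6, 8, 9, 10, 12, 15, 23}, so each is used; only Alice can be 12, hence Alice = 12.
Among the 6 still-open variables, 15 fits only Dave (and all 6 values in {6, 8, 9, 10, 15, 23} must be used), so Dave = 15.
Grace and Frank between them cover only {6, 9} — a naked pair. Remove those values from Liam, Hank.
So Hank = 8.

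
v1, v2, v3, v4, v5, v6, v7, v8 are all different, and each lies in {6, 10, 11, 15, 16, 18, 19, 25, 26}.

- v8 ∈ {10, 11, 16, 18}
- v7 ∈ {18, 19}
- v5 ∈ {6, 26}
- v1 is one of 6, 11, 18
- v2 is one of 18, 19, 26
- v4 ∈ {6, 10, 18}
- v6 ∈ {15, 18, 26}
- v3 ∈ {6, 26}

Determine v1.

11

The 8 variables together cover exactly {6, 10, 11, 15, 16, 18, 19, 26} — 8 values for 8 variables — and 15 appears only in v6's list, so v6 = 15.
The 7 still-open variables draw from only 7 values {6, 10, 11, 16, 18, 19, 26}, so each is used; only v8 can be 16, hence v8 = 16.
The 6 still-open variables draw from only 6 values {6, 10, 11, 18, 19, 26}, so each is used; only v4 can be 10, hence v4 = 10.
The 5 still-open variables draw from only 5 values {6, 11, 18, 19, 26}, so each is used; only v1 can be 11, hence v1 = 11.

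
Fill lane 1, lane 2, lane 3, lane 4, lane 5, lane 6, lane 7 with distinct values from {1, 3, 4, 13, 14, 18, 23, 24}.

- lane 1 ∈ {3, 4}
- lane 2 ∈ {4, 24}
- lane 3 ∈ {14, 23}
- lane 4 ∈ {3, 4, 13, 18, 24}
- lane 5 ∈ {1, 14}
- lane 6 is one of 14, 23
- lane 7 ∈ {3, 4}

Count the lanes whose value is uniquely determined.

lane 1 and lane 7 between them cover only {3, 4} — a naked pair. Remove those values from lane 2, lane 4.
lane 2's domain is down to {24}, so lane 2 = 24. So lane 4 can't be 24.
The 2 variables lane 3 and lane 6 are confined to {14, 23}, which locks those values in; drop them from lane 5.
That leaves lane 5 = 1.
Determined: lane 2=24, lane 5=1. The other lanes each still have more than one consistent value. That makes 2.

2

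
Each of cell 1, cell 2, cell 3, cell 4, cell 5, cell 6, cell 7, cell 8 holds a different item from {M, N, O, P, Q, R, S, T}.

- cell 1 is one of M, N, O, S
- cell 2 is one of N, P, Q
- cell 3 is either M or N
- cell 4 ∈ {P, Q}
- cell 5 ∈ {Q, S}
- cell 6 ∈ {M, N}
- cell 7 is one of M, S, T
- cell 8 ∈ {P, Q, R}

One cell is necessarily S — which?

Among the 8 variables, O fits only cell 1 (and all 8 values in {M, N, O, P, Q, R, S, T} must be used), so cell 1 = O.
Among the 7 still-open variables, R fits only cell 8 (and all 7 values in {M, N, P, Q, R, S, T} must be used), so cell 8 = R.
The 6 still-open variables draw from only 6 values {M, N, P, Q, S, T}, so each is used; only cell 7 can be T, hence cell 7 = T.
Among the 5 still-open variables, S fits only cell 5 (and all 5 values in {M, N, P, Q, S} must be used), so cell 5 = S.

cell 5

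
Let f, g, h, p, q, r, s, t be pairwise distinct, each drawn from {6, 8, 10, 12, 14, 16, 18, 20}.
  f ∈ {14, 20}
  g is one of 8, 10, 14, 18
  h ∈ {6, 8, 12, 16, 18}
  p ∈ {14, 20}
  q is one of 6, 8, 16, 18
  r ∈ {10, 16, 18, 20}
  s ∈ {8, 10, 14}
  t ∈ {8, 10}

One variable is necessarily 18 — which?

Among the 8 variables, 12 fits only h (and all 8 values in {6, 8, 10, 12, 14, 16, 18, 20} must be used), so h = 12.
The 7 still-open variables draw from only 7 values {6, 8, 10, 14, 16, 18, 20}, so each is used; only q can be 6, hence q = 6.
The 6 still-open variables together cover exactly {8, 10, 14, 16, 18, 20} — 6 values for 6 variables — and 16 appears only in r's list, so r = 16.
The 5 still-open variables together cover exactly {8, 10, 14, 18, 20} — 5 values for 5 variables — and 18 appears only in g's list, so g = 18.

g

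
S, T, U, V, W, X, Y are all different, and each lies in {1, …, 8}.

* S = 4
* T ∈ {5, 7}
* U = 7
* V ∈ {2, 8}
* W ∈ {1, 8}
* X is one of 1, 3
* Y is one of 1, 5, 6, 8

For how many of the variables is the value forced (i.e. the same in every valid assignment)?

S has just one choice, so S = 4.
U must be 7 (only option left). Remove 7 from T.
That leaves T = 5. Eliminate 5 elsewhere: Y.
Determined: S=4, T=5, U=7. The other variables each still have more than one consistent value. That makes 3.

3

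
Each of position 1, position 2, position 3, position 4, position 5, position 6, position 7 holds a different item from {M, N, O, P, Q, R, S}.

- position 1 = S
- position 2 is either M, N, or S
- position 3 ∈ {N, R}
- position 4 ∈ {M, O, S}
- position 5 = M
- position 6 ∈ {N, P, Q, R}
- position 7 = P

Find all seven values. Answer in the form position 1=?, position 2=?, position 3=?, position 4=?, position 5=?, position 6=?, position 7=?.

position 1=S, position 2=N, position 3=R, position 4=O, position 5=M, position 6=Q, position 7=P

position 1 has just one choice, so position 1 = S. So position 2, position 4 can't be S.
position 5 has just one choice, so position 5 = M. Strike M from position 2, position 4.
That leaves position 7 = P. Remove P from position 6.
position 2's domain is down to {N}, so position 2 = N. Strike N from position 3, position 6.
position 3's domain is down to {R}, so position 3 = R. Strike R from position 6.
position 4's domain is down to {O}, so position 4 = O.
position 6 has just one choice, so position 6 = Q.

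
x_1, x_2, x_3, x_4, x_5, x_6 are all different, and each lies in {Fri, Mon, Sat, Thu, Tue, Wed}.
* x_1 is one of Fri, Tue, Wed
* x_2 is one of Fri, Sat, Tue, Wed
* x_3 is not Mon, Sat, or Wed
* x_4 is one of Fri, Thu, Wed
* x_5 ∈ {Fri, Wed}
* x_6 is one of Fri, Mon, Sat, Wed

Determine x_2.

Among the 6 variables, Mon fits only x_6 (and all 6 values in {Fri, Mon, Sat, Thu, Tue, Wed} must be used), so x_6 = Mon.
Among the 5 still-open variables, Sat fits only x_2 (and all 5 values in {Fri, Sat, Thu, Tue, Wed} must be used), so x_2 = Sat.

Sat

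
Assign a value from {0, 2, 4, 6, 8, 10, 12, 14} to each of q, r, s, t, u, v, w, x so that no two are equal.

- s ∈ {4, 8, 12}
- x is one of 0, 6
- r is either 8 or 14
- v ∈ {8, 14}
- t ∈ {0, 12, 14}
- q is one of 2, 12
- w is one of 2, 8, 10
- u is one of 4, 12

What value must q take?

2

Among the 8 variables, 6 fits only x (and all 8 values in {0, 2, 4, 6, 8, 10, 12, 14} must be used), so x = 6.
The 7 still-open variables together cover exactly {0, 2, 4, 8, 10, 12, 14} — 7 values for 7 variables — and 0 appears only in t's list, so t = 0.
The 6 still-open variables draw from only 6 values {2, 4, 8, 10, 12, 14}, so each is used; only w can be 10, hence w = 10.
The 5 still-open variables draw from only 5 values {2, 4, 8, 12, 14}, so each is used; only q can be 2, hence q = 2.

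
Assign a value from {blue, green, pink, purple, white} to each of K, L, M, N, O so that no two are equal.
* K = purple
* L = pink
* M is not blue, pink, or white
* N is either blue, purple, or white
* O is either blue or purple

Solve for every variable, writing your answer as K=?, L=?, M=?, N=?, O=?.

K=purple, L=pink, M=green, N=white, O=blue

K has just one choice, so K = purple. Remove purple from M, N, O.
L has just one choice, so L = pink.
That leaves M = green.
That leaves O = blue. Eliminate blue elsewhere: N.
N must be white (only option left).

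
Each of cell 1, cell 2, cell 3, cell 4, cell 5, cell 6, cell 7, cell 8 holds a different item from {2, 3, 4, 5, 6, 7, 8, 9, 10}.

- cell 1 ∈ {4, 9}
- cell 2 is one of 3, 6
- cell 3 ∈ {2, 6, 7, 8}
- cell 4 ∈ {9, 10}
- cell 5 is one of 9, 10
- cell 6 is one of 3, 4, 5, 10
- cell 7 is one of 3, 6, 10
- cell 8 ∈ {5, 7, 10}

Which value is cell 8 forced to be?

7

cell 4 and cell 5 share exactly the 2 values {9, 10}; by pigeonhole those values go to them, so strike 9, 10 from cell 1, cell 6, cell 7, cell 8.
cell 1 has just one choice, so cell 1 = 4. Eliminate 4 elsewhere: cell 6.
The 2 variables cell 2 and cell 7 are confined to {3, 6}, which locks those values in; drop them from cell 3, cell 6.
That leaves cell 6 = 5. So cell 8 can't be 5.
So cell 8 = 7.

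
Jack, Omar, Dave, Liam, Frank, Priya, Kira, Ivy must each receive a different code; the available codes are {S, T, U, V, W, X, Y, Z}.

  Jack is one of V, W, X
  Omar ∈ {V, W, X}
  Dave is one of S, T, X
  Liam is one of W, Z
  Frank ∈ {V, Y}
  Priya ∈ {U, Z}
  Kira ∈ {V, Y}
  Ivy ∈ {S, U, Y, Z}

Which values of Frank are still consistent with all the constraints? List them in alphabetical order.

V, Y

The 8 variables together cover exactly {S, T, U, V, W, X, Y, Z} — 8 values for 8 variables — and T appears only in Dave's list, so Dave = T.
Among the 7 still-open variables, S fits only Ivy (and all 7 values in {S, U, V, W, X, Y, Z} must be used), so Ivy = S.
Among the 6 still-open variables, U fits only Priya (and all 6 values in {U, V, W, X, Y, Z} must be used), so Priya = U.
The 5 still-open variables draw from only 5 values {V, W, X, Y, Z}, so each is used; only Liam can be Z, hence Liam = Z.
The 2 variables Frank and Kira are confined to {V, Y}, which locks those values in; drop them from Jack, Omar.
No further eliminations apply; Frank can still be any of V, Y.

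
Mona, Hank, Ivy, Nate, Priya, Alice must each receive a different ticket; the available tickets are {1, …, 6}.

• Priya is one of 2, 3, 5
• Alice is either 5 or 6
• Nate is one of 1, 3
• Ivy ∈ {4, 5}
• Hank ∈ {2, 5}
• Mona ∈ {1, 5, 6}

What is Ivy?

The 6 variables draw from only 6 values {1, 2, 3, 4, 5, 6}, so each is used; only Ivy can be 4, hence Ivy = 4.

4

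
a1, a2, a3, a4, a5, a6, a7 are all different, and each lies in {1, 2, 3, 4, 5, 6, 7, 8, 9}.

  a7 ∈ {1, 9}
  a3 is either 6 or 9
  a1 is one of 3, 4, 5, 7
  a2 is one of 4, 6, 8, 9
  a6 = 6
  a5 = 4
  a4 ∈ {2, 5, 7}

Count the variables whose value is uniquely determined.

a5 has just one choice, so a5 = 4. Remove 4 from a1, a2.
a6's domain is down to {6}, so a6 = 6. Strike 6 from a2, a3.
That leaves a3 = 9. So a2, a7 can't be 9.
a7 has just one choice, so a7 = 1.
That leaves a2 = 8.
Determined: a2=8, a3=9, a5=4, a6=6, a7=1. The other variables each still have more than one consistent value. That makes 5.

5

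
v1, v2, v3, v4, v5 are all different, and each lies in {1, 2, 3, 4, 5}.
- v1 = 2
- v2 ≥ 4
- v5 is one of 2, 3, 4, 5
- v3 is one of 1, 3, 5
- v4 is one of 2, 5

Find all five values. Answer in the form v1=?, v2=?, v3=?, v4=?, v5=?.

v1 has just one choice, so v1 = 2. So v4, v5 can't be 2.
v4's domain is down to {5}, so v4 = 5. Strike 5 from v2, v3, v5.
v2 must be 4 (only option left). Remove 4 from v5.
v5 must be 3 (only option left). Eliminate 3 elsewhere: v3.
That leaves v3 = 1.

v1=2, v2=4, v3=1, v4=5, v5=3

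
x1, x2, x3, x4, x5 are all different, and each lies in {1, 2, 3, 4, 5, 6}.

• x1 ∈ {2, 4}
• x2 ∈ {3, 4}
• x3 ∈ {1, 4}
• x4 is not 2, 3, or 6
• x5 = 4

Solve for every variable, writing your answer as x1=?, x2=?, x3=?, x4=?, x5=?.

x1=2, x2=3, x3=1, x4=5, x5=4

x5 must be 4 (only option left). So x1, x2, x3, x4 can't be 4.
x1 must be 2 (only option left).
x2 must be 3 (only option left).
x3's domain is down to {1}, so x3 = 1. So x4 can't be 1.
That leaves x4 = 5.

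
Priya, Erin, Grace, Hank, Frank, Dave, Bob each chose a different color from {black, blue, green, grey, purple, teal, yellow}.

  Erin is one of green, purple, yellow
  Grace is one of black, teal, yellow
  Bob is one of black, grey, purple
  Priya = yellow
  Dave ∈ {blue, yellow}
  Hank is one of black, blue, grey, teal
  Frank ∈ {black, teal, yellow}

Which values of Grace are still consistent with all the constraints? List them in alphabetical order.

Priya's domain is down to {yellow}, so Priya = yellow. So Erin, Grace, Frank, Dave can't be yellow.
Dave's domain is down to {blue}, so Dave = blue. Remove blue from Hank.
The 5 still-open variables together cover exactly {black, green, grey, purple, teal} — 5 values for 5 variables — and green appears only in Erin's list, so Erin = green.
The 4 still-open variables together cover exactly {black, grey, purple, teal} — 4 values for 4 variables — and purple appears only in Bob's list, so Bob = purple.
Among the 3 still-open variables, grey fits only Hank (and all 3 values in {black, grey, teal} must be used), so Hank = grey.
No further eliminations apply; Grace can still be any of black, teal.

black, teal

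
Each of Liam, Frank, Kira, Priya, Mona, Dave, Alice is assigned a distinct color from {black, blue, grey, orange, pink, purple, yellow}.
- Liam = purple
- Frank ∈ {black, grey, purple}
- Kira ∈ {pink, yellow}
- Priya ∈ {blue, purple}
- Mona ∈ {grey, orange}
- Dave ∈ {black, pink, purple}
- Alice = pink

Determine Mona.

Liam must be purple (only option left). Strike purple from Frank, Priya, Dave.
Priya must be blue (only option left).
Alice has just one choice, so Alice = pink. Eliminate pink elsewhere: Kira, Dave.
Kira's domain is down to {yellow}, so Kira = yellow.
Dave has just one choice, so Dave = black. Strike black from Frank.
Frank has just one choice, so Frank = grey. Remove grey from Mona.
So Mona = orange.

orange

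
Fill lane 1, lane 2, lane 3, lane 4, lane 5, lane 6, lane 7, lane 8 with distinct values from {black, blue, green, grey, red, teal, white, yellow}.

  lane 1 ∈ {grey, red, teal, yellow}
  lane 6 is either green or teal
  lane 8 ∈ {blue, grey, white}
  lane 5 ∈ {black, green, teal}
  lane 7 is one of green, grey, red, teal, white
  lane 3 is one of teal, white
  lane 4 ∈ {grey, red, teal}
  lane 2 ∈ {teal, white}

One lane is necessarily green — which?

lane 6

The 8 variables together cover exactly {black, blue, green, grey, red, teal, white, yellow} — 8 values for 8 variables — and black appears only in lane 5's list, so lane 5 = black.
The 7 still-open variables together cover exactly {blue, green, grey, red, teal, white, yellow} — 7 values for 7 variables — and blue appears only in lane 8's list, so lane 8 = blue.
The 6 still-open variables together cover exactly {green, grey, red, teal, white, yellow} — 6 values for 6 variables — and yellow appears only in lane 1's list, so lane 1 = yellow.
lane 2 and lane 3 between them cover only {teal, white} — a naked pair. Remove those values from lane 4, lane 6, lane 7.
So green goes to lane 6.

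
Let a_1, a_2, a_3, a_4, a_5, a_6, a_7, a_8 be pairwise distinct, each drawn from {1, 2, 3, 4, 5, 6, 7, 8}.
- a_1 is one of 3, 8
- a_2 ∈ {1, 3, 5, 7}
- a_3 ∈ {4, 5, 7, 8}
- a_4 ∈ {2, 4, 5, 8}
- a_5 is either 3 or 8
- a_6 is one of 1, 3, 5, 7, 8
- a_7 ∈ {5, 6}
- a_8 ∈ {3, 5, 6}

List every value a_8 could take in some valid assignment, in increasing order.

Among the 8 variables, 2 fits only a_4 (and all 8 values in {1, 2, 3, 4, 5, 6, 7, 8} must be used), so a_4 = 2.
The 7 still-open variables draw from only 7 values {1, 3, 4, 5, 6, 7, 8}, so each is used; only a_3 can be 4, hence a_3 = 4.
a_1 and a_5 share exactly the 2 values {3, 8}; by pigeonhole those values go to them, so strike 3, 8 from a_2, a_6, a_8.
a_7 and a_8 share exactly the 2 values {5, 6}; by pigeonhole those values go to them, so strike 5, 6 from a_2, a_6.
No further eliminations apply; a_8 can still be any of 5, 6.

5, 6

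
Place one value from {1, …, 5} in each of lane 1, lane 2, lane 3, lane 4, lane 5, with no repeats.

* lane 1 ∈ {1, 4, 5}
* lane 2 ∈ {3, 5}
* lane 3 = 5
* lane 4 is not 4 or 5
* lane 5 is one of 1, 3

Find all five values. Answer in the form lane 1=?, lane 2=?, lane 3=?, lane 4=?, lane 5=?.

lane 1=4, lane 2=3, lane 3=5, lane 4=2, lane 5=1

lane 3's domain is down to {5}, so lane 3 = 5. Remove 5 from lane 1, lane 2.
lane 2's domain is down to {3}, so lane 2 = 3. Remove 3 from lane 4, lane 5.
That leaves lane 5 = 1. So lane 1, lane 4 can't be 1.
lane 1's domain is down to {4}, so lane 1 = 4.
lane 4's domain is down to {2}, so lane 4 = 2.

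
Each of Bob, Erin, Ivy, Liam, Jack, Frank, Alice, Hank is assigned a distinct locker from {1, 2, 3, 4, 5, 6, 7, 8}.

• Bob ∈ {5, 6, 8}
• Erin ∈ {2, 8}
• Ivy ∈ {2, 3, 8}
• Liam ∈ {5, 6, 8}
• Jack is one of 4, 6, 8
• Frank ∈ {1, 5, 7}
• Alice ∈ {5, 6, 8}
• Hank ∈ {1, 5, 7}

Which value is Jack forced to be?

The 8 variables together cover exactly {1, 2, 3, 4, 5, 6, 7, 8} — 8 values for 8 variables — and 3 appears only in Ivy's list, so Ivy = 3.
The 7 still-open variables together cover exactly {1, 2, 4, 5, 6, 7, 8} — 7 values for 7 variables — and 2 appears only in Erin's list, so Erin = 2.
The 6 still-open variables together cover exactly {1, 4, 5, 6, 7, 8} — 6 values for 6 variables — and 4 appears only in Jack's list, so Jack = 4.

4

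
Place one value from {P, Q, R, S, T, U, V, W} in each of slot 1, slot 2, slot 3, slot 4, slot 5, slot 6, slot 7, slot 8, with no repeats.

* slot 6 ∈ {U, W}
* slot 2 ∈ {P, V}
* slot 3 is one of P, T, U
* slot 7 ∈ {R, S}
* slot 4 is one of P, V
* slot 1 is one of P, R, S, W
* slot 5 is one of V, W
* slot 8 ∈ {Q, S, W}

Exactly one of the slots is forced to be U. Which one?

slot 6

The 8 variables draw from only 8 values {P, Q, R, S, T, U, V, W}, so each is used; only slot 8 can be Q, hence slot 8 = Q.
The 7 still-open variables together cover exactly {P, R, S, T, U, V, W} — 7 values for 7 variables — and T appears only in slot 3's list, so slot 3 = T.
The 6 still-open variables draw from only 6 values {P, R, S, U, V, W}, so each is used; only slot 6 can be U, hence slot 6 = U.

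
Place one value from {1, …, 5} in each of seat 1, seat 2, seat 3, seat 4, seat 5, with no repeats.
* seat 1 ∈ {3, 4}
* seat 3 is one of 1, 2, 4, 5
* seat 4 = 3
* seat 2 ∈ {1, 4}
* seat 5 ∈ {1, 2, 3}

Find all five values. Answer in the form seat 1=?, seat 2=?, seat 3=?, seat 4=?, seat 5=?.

seat 1=4, seat 2=1, seat 3=5, seat 4=3, seat 5=2

seat 4 must be 3 (only option left). Strike 3 from seat 1, seat 5.
That leaves seat 1 = 4. Remove 4 from seat 2, seat 3.
seat 2 has just one choice, so seat 2 = 1. So seat 3, seat 5 can't be 1.
seat 5 must be 2 (only option left). Strike 2 from seat 3.
That leaves seat 3 = 5.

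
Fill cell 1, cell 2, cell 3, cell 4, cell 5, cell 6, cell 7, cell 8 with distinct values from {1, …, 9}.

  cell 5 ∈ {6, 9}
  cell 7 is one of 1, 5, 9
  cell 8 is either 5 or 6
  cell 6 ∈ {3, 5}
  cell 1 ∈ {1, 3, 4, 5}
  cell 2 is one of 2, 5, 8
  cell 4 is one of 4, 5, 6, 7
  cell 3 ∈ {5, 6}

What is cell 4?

The 2 variables cell 3 and cell 8 are confined to {5, 6}, which locks those values in; drop them from cell 1, cell 2, cell 4, cell 5, cell 6, cell 7.
cell 5 must be 9 (only option left). Remove 9 from cell 7.
That leaves cell 6 = 3. Strike 3 from cell 1.
cell 7 has just one choice, so cell 7 = 1. Eliminate 1 elsewhere: cell 1.
cell 1's domain is down to {4}, so cell 1 = 4. Remove 4 from cell 4.
So cell 4 = 7.

7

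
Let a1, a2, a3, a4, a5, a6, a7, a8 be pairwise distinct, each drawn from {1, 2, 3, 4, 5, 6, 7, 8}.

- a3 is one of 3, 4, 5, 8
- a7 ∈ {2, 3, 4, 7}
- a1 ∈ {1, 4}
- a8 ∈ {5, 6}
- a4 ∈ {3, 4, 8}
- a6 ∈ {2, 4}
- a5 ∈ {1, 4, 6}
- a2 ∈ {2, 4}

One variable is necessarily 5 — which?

Among the 8 variables, 7 fits only a7 (and all 8 values in {1, 2, 3, 4, 5, 6, 7, 8} must be used), so a7 = 7.
The 2 variables a2 and a6 are confined to {2, 4}, which locks those values in; drop them from a1, a3, a4, a5.
a1 has just one choice, so a1 = 1. Eliminate 1 elsewhere: a5.
a5 must be 6 (only option left). Remove 6 from a8.
So 5 goes to a8.

a8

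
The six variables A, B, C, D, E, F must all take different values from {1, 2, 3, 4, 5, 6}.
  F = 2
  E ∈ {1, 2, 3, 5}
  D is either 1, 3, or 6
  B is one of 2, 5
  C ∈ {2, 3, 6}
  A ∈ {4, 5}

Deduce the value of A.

F has just one choice, so F = 2. Eliminate 2 elsewhere: B, C, E.
B's domain is down to {5}, so B = 5. So A, E can't be 5.
So A = 4.

4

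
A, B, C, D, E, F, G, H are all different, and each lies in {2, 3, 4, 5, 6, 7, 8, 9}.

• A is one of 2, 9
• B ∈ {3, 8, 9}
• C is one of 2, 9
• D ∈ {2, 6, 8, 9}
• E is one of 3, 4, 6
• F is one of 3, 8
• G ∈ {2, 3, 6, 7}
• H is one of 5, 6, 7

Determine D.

The 8 variables draw from only 8 values {2, 3, 4, 5, 6, 7, 8, 9}, so each is used; only E can be 4, hence E = 4.
The 7 still-open variables together cover exactly {2, 3, 5, 6, 7, 8, 9} — 7 values for 7 variables — and 5 appears only in H's list, so H = 5.
The 6 still-open variables draw from only 6 values {2, 3, 6, 7, 8, 9}, so each is used; only G can be 7, hence G = 7.
The 5 still-open variables draw from only 5 values {2, 3, 6, 8, 9}, so each is used; only D can be 6, hence D = 6.

6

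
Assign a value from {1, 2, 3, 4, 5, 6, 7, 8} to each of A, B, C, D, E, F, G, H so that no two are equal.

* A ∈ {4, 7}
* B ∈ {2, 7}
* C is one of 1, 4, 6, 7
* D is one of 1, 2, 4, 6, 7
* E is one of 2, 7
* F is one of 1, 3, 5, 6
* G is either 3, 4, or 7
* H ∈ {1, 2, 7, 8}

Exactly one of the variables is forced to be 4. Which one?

A

The 8 variables together cover exactly {1, 2, 3, 4, 5, 6, 7, 8} — 8 values for 8 variables — and 5 appears only in F's list, so F = 5.
Among the 7 still-open variables, 3 fits only G (and all 7 values in {1, 2, 3, 4, 6, 7, 8} must be used), so G = 3.
The 6 still-open variables draw from only 6 values {1, 2, 4, 6, 7, 8}, so each is used; only H can be 8, hence H = 8.
B and E between them cover only {2, 7} — a naked pair. Remove those values from A, C, D.
So 4 goes to A.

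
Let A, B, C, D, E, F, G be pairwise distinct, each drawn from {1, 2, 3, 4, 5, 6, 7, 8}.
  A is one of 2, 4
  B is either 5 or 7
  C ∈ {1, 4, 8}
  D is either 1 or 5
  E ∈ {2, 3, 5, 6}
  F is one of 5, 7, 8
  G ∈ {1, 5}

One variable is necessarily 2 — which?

D and G between them cover only {1, 5} — a naked pair. Remove those values from B, C, E, F.
B's domain is down to {7}, so B = 7. Strike 7 from F.
That leaves F = 8. Strike 8 from C.
C's domain is down to {4}, so C = 4. Remove 4 from A.
So 2 goes to A.

A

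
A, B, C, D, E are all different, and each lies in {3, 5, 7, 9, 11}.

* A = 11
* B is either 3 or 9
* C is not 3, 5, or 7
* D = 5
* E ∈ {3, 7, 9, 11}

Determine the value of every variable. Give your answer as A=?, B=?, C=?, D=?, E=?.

A's domain is down to {11}, so A = 11. Strike 11 from C, E.
C must be 9 (only option left). Remove 9 from B, E.
D must be 5 (only option left).
B has just one choice, so B = 3. So E can't be 3.
E's domain is down to {7}, so E = 7.

A=11, B=3, C=9, D=5, E=7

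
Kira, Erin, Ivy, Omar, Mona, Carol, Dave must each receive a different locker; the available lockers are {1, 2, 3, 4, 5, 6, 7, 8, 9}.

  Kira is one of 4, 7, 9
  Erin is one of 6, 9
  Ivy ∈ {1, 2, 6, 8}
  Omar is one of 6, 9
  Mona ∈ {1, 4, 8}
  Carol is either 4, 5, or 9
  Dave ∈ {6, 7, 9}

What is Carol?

The 2 variables Erin and Omar are confined to {6, 9}, which locks those values in; drop them from Kira, Ivy, Carol, Dave.
Dave has just one choice, so Dave = 7. Strike 7 from Kira.
Kira's domain is down to {4}, so Kira = 4. Eliminate 4 elsewhere: Mona, Carol.
So Carol = 5.

5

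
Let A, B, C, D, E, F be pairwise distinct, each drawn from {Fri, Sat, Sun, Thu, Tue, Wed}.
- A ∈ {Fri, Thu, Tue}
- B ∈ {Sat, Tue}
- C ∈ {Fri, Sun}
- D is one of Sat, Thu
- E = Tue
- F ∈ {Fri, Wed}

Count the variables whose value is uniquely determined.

6

E's domain is down to {Tue}, so E = Tue. Remove Tue from A, B.
B's domain is down to {Sat}, so B = Sat. So D can't be Sat.
D has just one choice, so D = Thu. Strike Thu from A.
A has just one choice, so A = Fri. So C, F can't be Fri.
C has just one choice, so C = Sun.
That leaves F = Wed.
Every variable is fixed: A=Fri, B=Sat, C=Sun, D=Thu, E=Tue, F=Wed. That makes 6.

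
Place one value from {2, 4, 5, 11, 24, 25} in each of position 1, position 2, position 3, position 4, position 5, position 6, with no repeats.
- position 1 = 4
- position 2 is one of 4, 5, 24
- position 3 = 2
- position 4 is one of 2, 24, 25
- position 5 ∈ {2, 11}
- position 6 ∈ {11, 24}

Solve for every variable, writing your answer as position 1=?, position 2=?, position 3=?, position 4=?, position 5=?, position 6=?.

position 1=4, position 2=5, position 3=2, position 4=25, position 5=11, position 6=24

position 1 must be 4 (only option left). Remove 4 from position 2.
position 3's domain is down to {2}, so position 3 = 2. Eliminate 2 elsewhere: position 4, position 5.
That leaves position 5 = 11. Eliminate 11 elsewhere: position 6.
That leaves position 6 = 24. Eliminate 24 elsewhere: position 2, position 4.
That leaves position 2 = 5.
That leaves position 4 = 25.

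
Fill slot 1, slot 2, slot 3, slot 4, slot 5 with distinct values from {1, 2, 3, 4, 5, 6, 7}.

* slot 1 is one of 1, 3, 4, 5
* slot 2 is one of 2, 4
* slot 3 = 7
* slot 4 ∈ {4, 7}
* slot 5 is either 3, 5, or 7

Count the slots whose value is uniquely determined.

slot 3 has just one choice, so slot 3 = 7. Strike 7 from slot 4, slot 5.
That leaves slot 4 = 4. Eliminate 4 elsewhere: slot 1, slot 2.
slot 2 has just one choice, so slot 2 = 2.
Determined: slot 2=2, slot 3=7, slot 4=4. The other slots each still have more than one consistent value. That makes 3.

3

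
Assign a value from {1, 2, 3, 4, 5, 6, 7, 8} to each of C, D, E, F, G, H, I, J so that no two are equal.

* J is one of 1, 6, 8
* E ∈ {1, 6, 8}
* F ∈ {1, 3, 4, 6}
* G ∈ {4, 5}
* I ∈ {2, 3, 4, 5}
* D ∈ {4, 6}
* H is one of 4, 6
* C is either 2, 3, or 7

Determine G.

The 8 variables together cover exactly {1, 2, 3, 4, 5, 6, 7, 8} — 8 values for 8 variables — and 7 appears only in C's list, so C = 7.
The 7 still-open variables draw from only 7 values {1, 2, 3, 4, 5, 6, 8}, so each is used; only I can be 2, hence I = 2.
The 6 still-open variables together cover exactly {1, 3, 4, 5, 6, 8} — 6 values for 6 variables — and 3 appears only in F's list, so F = 3.
The 5 still-open variables together cover exactly {1, 4, 5, 6, 8} — 5 values for 5 variables — and 5 appears only in G's list, so G = 5.

5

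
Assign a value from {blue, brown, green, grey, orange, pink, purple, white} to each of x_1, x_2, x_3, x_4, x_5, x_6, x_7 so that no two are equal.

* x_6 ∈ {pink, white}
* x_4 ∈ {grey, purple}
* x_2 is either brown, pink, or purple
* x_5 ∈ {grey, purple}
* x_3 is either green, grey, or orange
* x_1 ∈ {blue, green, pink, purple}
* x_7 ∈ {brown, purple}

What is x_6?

white

x_4 and x_5 between them cover only {grey, purple} — a naked pair. Remove those values from x_1, x_2, x_3, x_7.
That leaves x_7 = brown. Remove brown from x_2.
x_2's domain is down to {pink}, so x_2 = pink. So x_1, x_6 can't be pink.
So x_6 = white.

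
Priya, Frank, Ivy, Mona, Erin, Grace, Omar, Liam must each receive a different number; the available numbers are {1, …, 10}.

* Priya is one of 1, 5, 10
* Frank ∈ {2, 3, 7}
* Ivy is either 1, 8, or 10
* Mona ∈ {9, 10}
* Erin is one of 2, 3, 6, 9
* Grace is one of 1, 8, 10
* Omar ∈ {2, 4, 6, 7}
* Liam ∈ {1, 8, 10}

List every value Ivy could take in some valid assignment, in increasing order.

1, 8, 10

The 3 variables Ivy, Grace, Liam are confined to {1, 8, 10}, which locks those values in; drop them from Priya, Mona.
That leaves Priya = 5.
That leaves Mona = 9. Strike 9 from Erin.
No further eliminations apply; Ivy can still be any of 1, 8, 10.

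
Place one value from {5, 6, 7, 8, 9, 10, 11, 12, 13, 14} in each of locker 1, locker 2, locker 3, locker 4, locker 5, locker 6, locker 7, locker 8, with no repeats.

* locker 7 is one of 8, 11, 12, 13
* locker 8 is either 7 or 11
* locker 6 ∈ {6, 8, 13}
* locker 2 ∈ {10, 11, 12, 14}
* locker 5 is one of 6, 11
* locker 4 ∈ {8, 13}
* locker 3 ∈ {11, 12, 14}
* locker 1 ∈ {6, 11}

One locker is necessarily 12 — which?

Among the 8 variables, 7 fits only locker 8 (and all 8 values in {6, 7, 8, 10, 11, 12, 13, 14} must be used), so locker 8 = 7.
Among the 7 still-open variables, 10 fits only locker 2 (and all 7 values in {6, 8, 10, 11, 12, 13, 14} must be used), so locker 2 = 10.
The 6 still-open variables together cover exactly {6, 8, 11, 12, 13, 14} — 6 values for 6 variables — and 14 appears only in locker 3's list, so locker 3 = 14.
The 5 still-open variables together cover exactly {6, 8, 11, 12, 13} — 5 values for 5 variables — and 12 appears only in locker 7's list, so locker 7 = 12.

locker 7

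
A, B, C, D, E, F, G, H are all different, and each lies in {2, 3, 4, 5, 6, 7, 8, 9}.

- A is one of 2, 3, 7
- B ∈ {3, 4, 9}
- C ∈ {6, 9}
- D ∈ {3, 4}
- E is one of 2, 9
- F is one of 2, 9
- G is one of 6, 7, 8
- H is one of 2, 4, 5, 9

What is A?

The 8 variables draw from only 8 values {2, 3, 4, 5, 6, 7, 8, 9}, so each is used; only H can be 5, hence H = 5.
The 7 still-open variables together cover exactly {2, 3, 4, 6, 7, 8, 9} — 7 values for 7 variables — and 8 appears only in G's list, so G = 8.
The 6 still-open variables draw from only 6 values {2, 3, 4, 6, 7, 9}, so each is used; only C can be 6, hence C = 6.
The 5 still-open variables draw from only 5 values {2, 3, 4, 7, 9}, so each is used; only A can be 7, hence A = 7.

7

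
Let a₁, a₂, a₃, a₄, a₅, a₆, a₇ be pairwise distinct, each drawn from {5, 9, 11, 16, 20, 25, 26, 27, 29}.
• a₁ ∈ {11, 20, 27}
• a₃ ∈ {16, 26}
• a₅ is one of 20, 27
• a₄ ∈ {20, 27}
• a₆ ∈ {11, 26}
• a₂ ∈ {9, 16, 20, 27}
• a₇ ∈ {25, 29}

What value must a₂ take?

a₄ and a₅ between them cover only {20, 27} — a naked pair. Remove those values from a₁, a₂.
a₁ must be 11 (only option left). Remove 11 from a₆.
a₆ has just one choice, so a₆ = 26. Strike 26 from a₃.
a₃ has just one choice, so a₃ = 16. Remove 16 from a₂.
So a₂ = 9.

9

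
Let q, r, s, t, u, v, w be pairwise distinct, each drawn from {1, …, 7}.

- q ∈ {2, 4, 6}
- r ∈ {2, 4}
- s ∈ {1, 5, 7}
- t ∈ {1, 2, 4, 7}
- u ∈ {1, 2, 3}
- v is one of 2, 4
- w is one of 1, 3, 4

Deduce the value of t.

7

Among the 7 variables, 5 fits only s (and all 7 values in {1, 2, 3, 4, 5, 6, 7} must be used), so s = 5.
The 6 still-open variables together cover exactly {1, 2, 3, 4, 6, 7} — 6 values for 6 variables — and 6 appears only in q's list, so q = 6.
Among the 5 still-open variables, 7 fits only t (and all 5 values in {1, 2, 3, 4, 7} must be used), so t = 7.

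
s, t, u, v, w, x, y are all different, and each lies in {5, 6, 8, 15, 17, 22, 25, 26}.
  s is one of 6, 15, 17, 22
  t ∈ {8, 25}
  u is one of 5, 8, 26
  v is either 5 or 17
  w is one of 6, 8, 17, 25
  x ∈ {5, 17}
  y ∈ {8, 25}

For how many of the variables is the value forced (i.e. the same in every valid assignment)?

2

t and y share exactly the 2 values {8, 25}; by pigeonhole those values go to them, so strike 8, 25 from u, w.
The 2 variables v and x are confined to {5, 17}, which locks those values in; drop them from s, u, w.
u must be 26 (only option left).
w must be 6 (only option left). Eliminate 6 elsewhere: s.
Determined: u=26, w=6. The other variables each still have more than one consistent value. That makes 2.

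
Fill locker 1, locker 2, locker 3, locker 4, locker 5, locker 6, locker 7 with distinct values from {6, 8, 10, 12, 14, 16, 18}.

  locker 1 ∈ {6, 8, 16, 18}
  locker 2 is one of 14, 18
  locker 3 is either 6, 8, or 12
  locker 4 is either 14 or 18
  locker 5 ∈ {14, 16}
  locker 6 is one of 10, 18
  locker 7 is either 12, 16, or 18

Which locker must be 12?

locker 7

The 7 variables draw from only 7 values {6, 8, 10, 12, 14, 16, 18}, so each is used; only locker 6 can be 10, hence locker 6 = 10.
locker 2 and locker 4 between them cover only {14, 18} — a naked pair. Remove those values from locker 1, locker 5, locker 7.
locker 5 has just one choice, so locker 5 = 16. So locker 1, locker 7 can't be 16.
So 12 goes to locker 7.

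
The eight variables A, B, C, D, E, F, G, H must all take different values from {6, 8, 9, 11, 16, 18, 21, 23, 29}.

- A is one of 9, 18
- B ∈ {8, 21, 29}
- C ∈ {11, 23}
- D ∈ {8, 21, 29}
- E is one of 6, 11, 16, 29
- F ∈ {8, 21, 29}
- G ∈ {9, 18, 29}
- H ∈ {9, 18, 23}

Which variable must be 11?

C

B, D, F between them cover only {8, 21, 29} — a naked triple. Remove those values from E, G.
The 2 variables A and G are confined to {9, 18}, which locks those values in; drop them from H.
H must be 23 (only option left). Eliminate 23 elsewhere: C.
So 11 goes to C.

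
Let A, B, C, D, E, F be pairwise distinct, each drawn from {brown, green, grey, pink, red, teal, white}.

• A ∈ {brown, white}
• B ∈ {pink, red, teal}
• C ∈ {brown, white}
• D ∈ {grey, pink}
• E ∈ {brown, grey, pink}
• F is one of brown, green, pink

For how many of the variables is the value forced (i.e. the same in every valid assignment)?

1

The 2 variables A and C are confined to {brown, white}, which locks those values in; drop them from E, F.
D and E share exactly the 2 values {grey, pink}; by pigeonhole those values go to them, so strike grey, pink from B, F.
F's domain is down to {green}, so F = green.
Determined: F=green. The other variables each still have more than one consistent value. That makes 1.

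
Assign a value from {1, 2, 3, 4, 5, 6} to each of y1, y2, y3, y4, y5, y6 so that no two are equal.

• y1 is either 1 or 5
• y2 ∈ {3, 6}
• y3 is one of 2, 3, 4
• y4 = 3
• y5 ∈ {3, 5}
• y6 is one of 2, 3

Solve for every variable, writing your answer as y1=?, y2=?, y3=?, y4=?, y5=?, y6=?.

y1=1, y2=6, y3=4, y4=3, y5=5, y6=2

y4's domain is down to {3}, so y4 = 3. Eliminate 3 elsewhere: y2, y3, y5, y6.
y5 must be 5 (only option left). Eliminate 5 elsewhere: y1.
y6 has just one choice, so y6 = 2. So y3 can't be 2.
That leaves y1 = 1.
y2's domain is down to {6}, so y2 = 6.
y3 must be 4 (only option left).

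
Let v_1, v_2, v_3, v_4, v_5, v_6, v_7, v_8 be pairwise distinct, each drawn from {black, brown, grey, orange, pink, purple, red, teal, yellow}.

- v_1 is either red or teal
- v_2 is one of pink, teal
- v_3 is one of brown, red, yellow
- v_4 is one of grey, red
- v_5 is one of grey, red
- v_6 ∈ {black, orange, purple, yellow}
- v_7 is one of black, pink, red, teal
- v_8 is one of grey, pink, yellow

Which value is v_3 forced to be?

brown

v_4 and v_5 share exactly the 2 values {grey, red}; by pigeonhole those values go to them, so strike grey, red from v_1, v_3, v_7, v_8.
v_1 has just one choice, so v_1 = teal. Strike teal from v_2, v_7.
v_2 has just one choice, so v_2 = pink. Strike pink from v_7, v_8.
v_7 must be black (only option left). Remove black from v_6.
v_8's domain is down to {yellow}, so v_8 = yellow. Strike yellow from v_3, v_6.
So v_3 = brown.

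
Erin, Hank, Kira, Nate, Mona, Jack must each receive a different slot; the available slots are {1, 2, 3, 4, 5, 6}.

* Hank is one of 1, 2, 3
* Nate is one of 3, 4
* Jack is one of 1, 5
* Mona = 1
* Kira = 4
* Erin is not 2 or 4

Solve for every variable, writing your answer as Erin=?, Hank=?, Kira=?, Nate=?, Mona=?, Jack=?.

Erin=6, Hank=2, Kira=4, Nate=3, Mona=1, Jack=5

Kira's domain is down to {4}, so Kira = 4. So Nate can't be 4.
That leaves Nate = 3. Eliminate 3 elsewhere: Erin, Hank.
Mona has just one choice, so Mona = 1. Eliminate 1 elsewhere: Erin, Hank, Jack.
Jack must be 5 (only option left). Remove 5 from Erin.
Erin's domain is down to {6}, so Erin = 6.
That leaves Hank = 2.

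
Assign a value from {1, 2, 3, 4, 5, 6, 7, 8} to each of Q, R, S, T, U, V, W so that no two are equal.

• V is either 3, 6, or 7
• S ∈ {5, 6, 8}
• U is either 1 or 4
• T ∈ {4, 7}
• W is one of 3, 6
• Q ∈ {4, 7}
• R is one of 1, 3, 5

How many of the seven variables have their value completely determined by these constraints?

Among the 7 variables, 8 fits only S (and all 7 values in {1, 3, 4, 5, 6, 7, 8} must be used), so S = 8.
The 6 still-open variables draw from only 6 values {1, 3, 4, 5, 6, 7}, so each is used; only R can be 5, hence R = 5.
The 5 still-open variables together cover exactly {1, 3, 4, 6, 7} — 5 values for 5 variables — and 1 appears only in U's list, so U = 1.
Q and T between them cover only {4, 7} — a naked pair. Remove those values from V.
Determined: R=5, S=8, U=1. The other variables each still have more than one consistent value. That makes 3.

3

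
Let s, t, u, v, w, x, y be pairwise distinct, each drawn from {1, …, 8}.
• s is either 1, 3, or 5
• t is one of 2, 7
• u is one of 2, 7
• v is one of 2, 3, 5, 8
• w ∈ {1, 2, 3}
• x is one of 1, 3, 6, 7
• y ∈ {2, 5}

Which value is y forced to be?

5

The 7 variables draw from only 7 values {1, 2, 3, 5, 6, 7, 8}, so each is used; only x can be 6, hence x = 6.
The 6 still-open variables together cover exactly {1, 2, 3, 5, 7, 8} — 6 values for 6 variables — and 8 appears only in v's list, so v = 8.
t and u between them cover only {2, 7} — a naked pair. Remove those values from w, y.
So y = 5.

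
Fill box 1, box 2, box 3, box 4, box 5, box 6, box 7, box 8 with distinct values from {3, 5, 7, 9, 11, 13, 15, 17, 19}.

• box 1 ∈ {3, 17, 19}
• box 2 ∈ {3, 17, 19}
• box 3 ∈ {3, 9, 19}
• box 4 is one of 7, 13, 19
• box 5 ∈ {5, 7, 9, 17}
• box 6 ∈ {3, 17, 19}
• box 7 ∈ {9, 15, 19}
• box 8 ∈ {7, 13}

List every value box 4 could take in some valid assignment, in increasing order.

7, 13

The 8 variables draw from only 8 values {3, 5, 7, 9, 13, 15, 17, 19}, so each is used; only box 5 can be 5, hence box 5 = 5.
The 7 still-open variables draw from only 7 values {3, 7, 9, 13, 15, 17, 19}, so each is used; only box 7 can be 15, hence box 7 = 15.
Among the 6 still-open variables, 9 fits only box 3 (and all 6 values in {3, 7, 9, 13, 17, 19} must be used), so box 3 = 9.
The 3 variables box 1, box 2, box 6 are confined to {3, 17, 19}, which locks those values in; drop them from box 4.
No further eliminations apply; box 4 can still be any of 7, 13.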